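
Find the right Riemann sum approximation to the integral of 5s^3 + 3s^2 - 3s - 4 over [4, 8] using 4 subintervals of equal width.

6408

Δs = (8 − 4)/4 = 1.
Right endpoints: 5, 6, 7, 8.
f(5) = 681, f(6) = 1166, f(7) = 1837, f(8) = 2724.
Sum = Δs · [f(5) + f(6) + f(7) + f(8)].
Sum = 6408.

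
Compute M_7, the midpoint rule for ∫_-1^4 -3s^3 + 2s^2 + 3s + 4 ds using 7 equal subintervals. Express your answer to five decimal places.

Δs = (4 − (-1))/7 = 5/7.
Midpoints: -9/14, 1/14, 11/14, 1.5, 31/14, 41/14, 51/14.
f(-9/14) = 10139/2744, f(1/14) = 11589/2744, f(11/14) = 16839/2744, f(1.5) = 2.875, f(31/14) = -33261/2744, f(41/14) = -124611/2744, f(51/14) = -284161/2744.
Sum = Δs · [f(-9/14) + f(1/14) + f(11/14) + ...].
Sum ≈ -102.97194.

-102.97194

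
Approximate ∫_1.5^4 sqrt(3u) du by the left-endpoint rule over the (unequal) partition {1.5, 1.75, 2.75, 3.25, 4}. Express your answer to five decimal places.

6.59963

Subinterval widths: 0.25, 1, 0.5, 0.75.
Left endpoints: 1.5, 1.75, 2.75, 3.25.
f(1.5) ≈ 2.12132, f(1.75) ≈ 2.29129, f(2.75) ≈ 2.87228, f(3.25) ≈ 3.12250.
Sum = Σ Δu_i · f(u_i).
Sum ≈ 6.59963.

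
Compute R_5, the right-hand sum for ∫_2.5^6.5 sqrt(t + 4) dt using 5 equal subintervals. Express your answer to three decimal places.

11.909

Δt = (6.5 − 2.5)/5 = 0.8.
Right endpoints: 3.3, 4.1, 4.9, 5.7, 6.5.
f(3.3) ≈ 2.702, f(4.1) ≈ 2.846, f(4.9) ≈ 2.983, f(5.7) ≈ 3.114, f(6.5) ≈ 3.240.
Sum = Δt · [f(3.3) + f(4.1) + f(4.9) + f(5.7) + f(6.5)].
Sum ≈ 11.909.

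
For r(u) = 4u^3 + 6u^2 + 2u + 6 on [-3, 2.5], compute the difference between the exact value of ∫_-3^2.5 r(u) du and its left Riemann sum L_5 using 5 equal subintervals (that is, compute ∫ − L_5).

87.4225

Exact integral: ∫_-3^2.5 r(u) du = 73.5625.
L_5 = -13.86.
Error = 73.5625 − (-13.86) = 87.4225.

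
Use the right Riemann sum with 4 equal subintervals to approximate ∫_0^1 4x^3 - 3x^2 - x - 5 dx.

-5.46875

Δx = (1 − 0)/4 = 0.25.
Right endpoints: 0.25, 0.5, 0.75, 1.
f(0.25) = -5.375, f(0.5) = -5.75, f(0.75) = -5.75, f(1) = -5.
Sum = Δx · [f(0.25) + f(0.5) + f(0.75) + f(1)].
Sum = -5.46875.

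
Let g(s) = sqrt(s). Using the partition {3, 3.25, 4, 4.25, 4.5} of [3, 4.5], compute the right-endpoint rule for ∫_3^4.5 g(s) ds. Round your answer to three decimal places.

Subinterval widths: 0.25, 0.75, 0.25, 0.25.
Right endpoints: 3.25, 4, 4.25, 4.5.
g(3.25) ≈ 1.803, g(4) ≈ 2.000, g(4.25) ≈ 2.062, g(4.5) ≈ 2.121.
Sum = Σ Δs_i · g(s_i).
Sum ≈ 2.996.

2.996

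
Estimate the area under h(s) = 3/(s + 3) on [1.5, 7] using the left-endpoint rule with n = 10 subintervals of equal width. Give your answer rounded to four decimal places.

2.4993

Δs = (7 − 1.5)/10 = 0.55.
Left endpoints: 1.5, 2.05, 2.6, 3.15, 3.7, 4.25, 4.8, 5.35, 5.9, 6.45.
h(1.5) = 2/3, h(2.05) = 60/101, h(2.6) = 15/28, h(3.15) = 20/41, h(3.7) = 30/67, h(4.25) = 12/29, h(4.8) = 5/13, h(5.35) = 60/167, h(5.9) = 30/89, h(6.45) = 20/63.
Sum = Δs · [h(1.5) + h(2.05) + h(2.6) + ...].
Sum ≈ 2.4993.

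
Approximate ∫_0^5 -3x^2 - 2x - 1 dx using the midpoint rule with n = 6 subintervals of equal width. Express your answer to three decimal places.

Δx = (5 − 0)/6 = 5/6.
Midpoints: 5/12, 1.25, 25/12, 35/12, 3.75, 55/12.
f(5/12) = -113/48, f(1.25) = -8.1875, f(25/12) = -18.1875, f(35/12) = -1553/48, f(3.75) = -50.6875, f(55/12) = -73.1875.
Sum = Δx · [f(5/12) + f(1.25) + f(25/12) + ...].
Sum ≈ -154.132.

-154.132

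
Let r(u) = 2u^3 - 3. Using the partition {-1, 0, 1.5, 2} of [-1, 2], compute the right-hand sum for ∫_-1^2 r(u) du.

9.125

Subinterval widths: 1, 1.5, 0.5.
Right endpoints: 0, 1.5, 2.
r(0) = -3, r(1.5) = 3.75, r(2) = 13.
Sum = Σ Δu_i · r(u_i).
Sum = 9.125.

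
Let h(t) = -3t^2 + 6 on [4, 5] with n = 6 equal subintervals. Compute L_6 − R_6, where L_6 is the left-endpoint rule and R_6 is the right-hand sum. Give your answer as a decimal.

4.5

L_6 ≈ -52.76389.
R_6 ≈ -57.26389.
L_6 − R_6 = 4.5.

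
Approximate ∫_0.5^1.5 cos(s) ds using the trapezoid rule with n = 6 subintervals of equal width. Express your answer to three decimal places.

Δs = (1.5 − 0.5)/6 = 1/6.
f(0.5) ≈ 0.878, f(2/3) ≈ 0.786, f(5/6) ≈ 0.672, f(1) ≈ 0.540, f(7/6) ≈ 0.393, f(4/3) ≈ 0.235, f(1.5) ≈ 0.071.
T_6 = (Δs/2)·[f(s_0) + 2f(s_1) + ... + 2f(s_{5}) + f(s_6)].
Sum ≈ 0.517.

0.517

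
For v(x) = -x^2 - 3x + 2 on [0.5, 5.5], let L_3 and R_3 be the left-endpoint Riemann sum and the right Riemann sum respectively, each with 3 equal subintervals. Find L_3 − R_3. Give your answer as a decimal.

75

L_3 ≈ -55.231481.
R_3 ≈ -130.231481.
L_3 − R_3 = 75.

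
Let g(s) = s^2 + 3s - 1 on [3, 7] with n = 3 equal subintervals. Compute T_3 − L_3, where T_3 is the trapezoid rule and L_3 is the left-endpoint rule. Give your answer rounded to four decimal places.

34.6667

T_3 ≈ 162.518519.
L_3 ≈ 127.851852.
T_3 − L_3 ≈ 34.6667.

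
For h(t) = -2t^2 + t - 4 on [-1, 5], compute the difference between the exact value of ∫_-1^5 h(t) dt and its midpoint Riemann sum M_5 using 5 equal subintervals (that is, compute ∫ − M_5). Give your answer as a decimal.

Exact integral: ∫_-1^5 h(t) dt = -96.
M_5 = -94.56.
Error = -96 − (-94.56) = -1.44.

-1.44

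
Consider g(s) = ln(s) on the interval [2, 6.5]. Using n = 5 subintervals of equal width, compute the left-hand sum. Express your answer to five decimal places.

5.72687

Δs = (6.5 − 2)/5 = 0.9.
Left endpoints: 2, 2.9, 3.8, 4.7, 5.6.
g(2) ≈ 0.69315, g(2.9) ≈ 1.06471, g(3.8) ≈ 1.33500, g(4.7) ≈ 1.54756, g(5.6) ≈ 1.72277.
Sum = Δs · [g(2) + g(2.9) + g(3.8) + g(4.7) + g(5.6)].
Sum ≈ 5.72687.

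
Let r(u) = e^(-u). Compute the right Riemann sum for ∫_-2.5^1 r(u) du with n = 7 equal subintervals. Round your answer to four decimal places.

Δu = (1 − (-2.5))/7 = 0.5.
Right endpoints: -2, -1.5, -1, -0.5, 0, 0.5, 1.
r(-2) ≈ 7.3891, r(-1.5) ≈ 4.4817, r(-1) ≈ 2.7183, r(-0.5) ≈ 1.6487, r(0) ≈ 1.0000, r(0.5) ≈ 0.6065, r(1) ≈ 0.3679.
Sum = Δu · [r(-2) + r(-1.5) + r(-1) + ...].
Sum ≈ 9.1061.

9.1061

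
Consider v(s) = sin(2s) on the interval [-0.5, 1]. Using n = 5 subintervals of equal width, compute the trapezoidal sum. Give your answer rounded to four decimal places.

Δs = (1 − (-0.5))/5 = 0.3.
v(-0.5) ≈ -0.8415, v(-0.2) ≈ -0.3894, v(0.1) ≈ 0.1987, v(0.4) ≈ 0.7174, v(0.7) ≈ 0.9854, v(1) ≈ 0.9093.
T_5 = (Δs/2)·[v(s_0) + 2v(s_1) + ... + 2v(s_{4}) + v(s_5)].
Sum ≈ 0.4638.

0.4638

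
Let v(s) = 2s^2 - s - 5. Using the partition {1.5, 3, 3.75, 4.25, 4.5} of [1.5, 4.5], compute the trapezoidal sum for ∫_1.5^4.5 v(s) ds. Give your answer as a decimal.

35.8125

Subinterval widths: 1.5, 0.75, 0.5, 0.25.
v(1.5) = -2, v(3) = 10, v(3.75) = 19.375, v(4.25) = 26.875, v(4.5) = 31.
On each subinterval the trapezoid contributes (Δs_i/2)·[v(s_{i-1}) + v(s_i)].
Sum = 35.8125.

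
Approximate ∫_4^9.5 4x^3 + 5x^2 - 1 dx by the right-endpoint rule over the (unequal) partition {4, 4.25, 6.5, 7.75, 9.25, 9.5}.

12104.21875

Subinterval widths: 0.25, 2.25, 1.25, 1.5, 0.25.
Right endpoints: 4.25, 6.5, 7.75, 9.25, 9.5.
f(4.25) = 396.375, f(6.5) = 1308.75, f(7.75) = 2161.25, f(9.25) = 3592.625, f(9.5) = 3879.75.
Sum = Σ Δx_i · f(x_i).
Sum = 12104.21875.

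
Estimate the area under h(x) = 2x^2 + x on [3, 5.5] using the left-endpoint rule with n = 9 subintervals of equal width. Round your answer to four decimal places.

97.3560

Δx = (5.5 − 3)/9 = 5/18.
Left endpoints: 3, 59/18, 32/9, 23/6, 37/9, 79/18, 14/3, 89/18, 47/9.
h(3) = 21, h(59/18) = 2006/81, h(32/9) = 2336/81, h(23/6) = 299/9, h(37/9) = 3071/81, h(79/18) = 3476/81, h(14/3) = 434/9, h(89/18) = 4361/81, h(47/9) = 4841/81.
Sum = Δx · [h(3) + h(59/18) + h(32/9) + ...].
Sum ≈ 97.3560.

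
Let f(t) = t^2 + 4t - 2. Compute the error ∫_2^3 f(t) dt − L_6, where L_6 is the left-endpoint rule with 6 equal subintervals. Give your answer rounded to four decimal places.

Exact integral: ∫_2^3 f(t) dt ≈ 14.333333.
L_6 ≈ 13.587963.
Error ≈ 14.333333 − 13.587963 ≈ 0.7454.

0.7454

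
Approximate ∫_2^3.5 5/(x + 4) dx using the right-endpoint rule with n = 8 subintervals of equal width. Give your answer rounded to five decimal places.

Δx = (3.5 − 2)/8 = 0.1875.
Right endpoints: 2.1875, 2.375, 2.5625, 2.75, 2.9375, 3.125, 3.3125, 3.5.
f(2.1875) = 80/99, f(2.375) = 40/51, f(2.5625) = 16/21, f(2.75) = 20/27, f(2.9375) = 80/111, f(3.125) = 40/57, f(3.3125) = 80/117, f(3.5) = 2/3.
Sum = Δx · [f(2.1875) + f(2.375) + f(2.5625) + ...].
Sum ≈ 1.10024.

1.10024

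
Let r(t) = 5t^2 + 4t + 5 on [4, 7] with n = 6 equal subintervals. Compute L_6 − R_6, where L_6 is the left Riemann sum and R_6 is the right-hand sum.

-88.5

L_6 = 502.375.
R_6 = 590.875.
L_6 − R_6 = -88.5.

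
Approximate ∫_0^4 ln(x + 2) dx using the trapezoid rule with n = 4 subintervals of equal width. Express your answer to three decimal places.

Δx = (4 − 0)/4 = 1.
f(0) ≈ 0.693, f(1) ≈ 1.099, f(2) ≈ 1.386, f(3) ≈ 1.609, f(4) ≈ 1.792.
T_4 = (Δx/2)·[f(x_0) + 2f(x_1) + 2f(x_2) + 2f(x_3) + f(x_4)].
Sum ≈ 5.337.

5.337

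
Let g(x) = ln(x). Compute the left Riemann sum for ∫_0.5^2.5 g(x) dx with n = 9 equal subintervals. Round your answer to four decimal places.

0.4519

Δx = (2.5 − 0.5)/9 = 2/9.
Left endpoints: 0.5, 13/18, 17/18, 7/6, 25/18, 29/18, 11/6, 37/18, 41/18.
g(0.5) ≈ -0.6931, g(13/18) ≈ -0.3254, g(17/18) ≈ -0.0572, g(7/6) ≈ 0.1542, g(25/18) ≈ 0.3285, g(29/18) ≈ 0.4769, g(11/6) ≈ 0.6061, g(37/18) ≈ 0.7205, g(41/18) ≈ 0.8232.
Sum = Δx · [g(0.5) + g(13/18) + g(17/18) + ...].
Sum ≈ 0.4519.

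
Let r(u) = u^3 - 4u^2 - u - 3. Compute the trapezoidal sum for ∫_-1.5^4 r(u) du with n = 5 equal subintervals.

-50.75125

Δu = (4 − (-1.5))/5 = 1.1.
r(-1.5) = -13.875, r(-0.4) = -3.304, r(0.7) = -5.317, r(1.8) = -11.928, r(2.9) = -15.151, r(4) = -7.
T_5 = (Δu/2)·[r(u_0) + 2r(u_1) + ... + 2r(u_{4}) + r(u_5)].
Sum = -50.75125.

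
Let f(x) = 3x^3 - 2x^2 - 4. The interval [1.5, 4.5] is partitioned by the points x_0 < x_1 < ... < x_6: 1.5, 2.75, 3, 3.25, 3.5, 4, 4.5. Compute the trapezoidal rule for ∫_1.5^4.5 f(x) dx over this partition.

240.4453125

Subinterval widths: 1.25, 0.25, 0.25, 0.25, 0.5, 0.5.
f(1.5) = 1.625, f(2.75) = 43.265625, f(3) = 59, f(3.25) = 77.859375, f(3.5) = 100.125, f(4) = 156, f(4.5) = 228.875.
On each subinterval the trapezoid contributes (Δx_i/2)·[f(x_{i-1}) + f(x_i)].
Sum = 240.4453125.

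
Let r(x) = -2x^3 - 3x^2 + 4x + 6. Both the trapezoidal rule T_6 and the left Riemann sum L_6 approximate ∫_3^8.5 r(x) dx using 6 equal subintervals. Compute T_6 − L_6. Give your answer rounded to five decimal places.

T_6 ≈ -3026.0407986.
L_6 ≈ -2410.9574653.
T_6 − L_6 ≈ -615.08333.

-615.08333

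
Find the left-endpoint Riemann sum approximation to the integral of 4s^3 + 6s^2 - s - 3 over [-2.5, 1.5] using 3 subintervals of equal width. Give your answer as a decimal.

Δs = (1.5 − (-2.5))/3 = 4/3.
Left endpoints: -2.5, -7/6, 1/6.
f(-2.5) = -25.5, f(-7/6) = -1/54, f(1/6) = -161/54.
Sum = Δs · [f(-2.5) + f(-7/6) + f(1/6)].
Sum = -38.

-38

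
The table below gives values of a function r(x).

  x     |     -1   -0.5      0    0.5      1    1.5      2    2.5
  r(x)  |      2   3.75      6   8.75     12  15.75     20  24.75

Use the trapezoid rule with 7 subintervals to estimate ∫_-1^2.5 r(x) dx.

Δx = 0.5.
T_7 = (0.5/2)·[2 + 2·3.75 + 2·6 + 2·8.75 + 2·12 + 2·15.75 + 2·20 + 24.75] = 39.8125.

39.8125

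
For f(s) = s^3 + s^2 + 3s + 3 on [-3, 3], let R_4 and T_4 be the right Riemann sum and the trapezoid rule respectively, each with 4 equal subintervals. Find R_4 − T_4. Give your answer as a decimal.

R_4 = 92.25.
T_4 = 38.25.
R_4 − T_4 = 54.

54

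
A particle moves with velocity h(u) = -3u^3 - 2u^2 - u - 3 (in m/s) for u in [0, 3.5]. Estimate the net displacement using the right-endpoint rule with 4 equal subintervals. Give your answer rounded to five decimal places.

-234.20605

Δu = (3.5 − 0)/4 = 0.875.
Right endpoints: 0.875, 1.75, 2.625, 3.5.
h(0.875) = -3797/512, h(1.75) = -26.953125, h(2.625) = -37719/512, h(3.5) = -159.625.
Sum = Δu · [h(0.875) + h(1.75) + h(2.625) + h(3.5)].
Sum ≈ -234.20605.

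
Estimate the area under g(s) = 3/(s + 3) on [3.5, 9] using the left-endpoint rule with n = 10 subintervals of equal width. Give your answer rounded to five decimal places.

1.89875

Δs = (9 − 3.5)/10 = 0.55.
Left endpoints: 3.5, 4.05, 4.6, 5.15, 5.7, 6.25, 6.8, 7.35, 7.9, 8.45.
g(3.5) = 6/13, g(4.05) = 20/47, g(4.6) = 15/38, g(5.15) = 60/163, g(5.7) = 10/29, g(6.25) = 12/37, g(6.8) = 15/49, g(7.35) = 20/69, g(7.9) = 30/109, g(8.45) = 60/229.
Sum = Δs · [g(3.5) + g(4.05) + g(4.6) + ...].
Sum ≈ 1.89875.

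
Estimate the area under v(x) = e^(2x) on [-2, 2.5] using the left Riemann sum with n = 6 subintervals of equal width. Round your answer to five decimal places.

31.96613

Δx = (2.5 − (-2))/6 = 0.75.
Left endpoints: -2, -1.25, -0.5, 0.25, 1, 1.75.
v(-2) ≈ 0.01832, v(-1.25) ≈ 0.08208, v(-0.5) ≈ 0.36788, v(0.25) ≈ 1.64872, v(1) ≈ 7.38906, v(1.75) ≈ 33.11545.
Sum = Δx · [v(-2) + v(-1.25) + v(-0.5) + ...].
Sum ≈ 31.96613.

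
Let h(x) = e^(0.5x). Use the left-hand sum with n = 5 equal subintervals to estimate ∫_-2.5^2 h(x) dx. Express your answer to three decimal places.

Δx = (2 − (-2.5))/5 = 0.9.
Left endpoints: -2.5, -1.6, -0.7, 0.2, 1.1.
h(-2.5) ≈ 0.287, h(-1.6) ≈ 0.449, h(-0.7) ≈ 0.705, h(0.2) ≈ 1.105, h(1.1) ≈ 1.733.
Sum = Δx · [h(-2.5) + h(-1.6) + h(-0.7) + h(0.2) + h(1.1)].
Sum ≈ 3.851.

3.851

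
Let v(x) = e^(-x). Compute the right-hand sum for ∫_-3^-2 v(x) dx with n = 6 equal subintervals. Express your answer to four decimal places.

11.6678

Δx = (-2 − (-3))/6 = 1/6.
Right endpoints: -17/6, -8/3, -2.5, -7/3, -13/6, -2.
v(-17/6) ≈ 17.0020, v(-8/3) ≈ 14.3919, v(-2.5) ≈ 12.1825, v(-7/3) ≈ 10.3123, v(-13/6) ≈ 8.7291, v(-2) ≈ 7.3891.
Sum = Δx · [v(-17/6) + v(-8/3) + v(-2.5) + ...].
Sum ≈ 11.6678.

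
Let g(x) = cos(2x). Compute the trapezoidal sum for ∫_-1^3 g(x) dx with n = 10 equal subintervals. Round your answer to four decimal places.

Δx = (3 − (-1))/10 = 0.4.
g(-1) ≈ -0.4161, g(-0.6) ≈ 0.3624, g(-0.2) ≈ 0.9211, g(0.2) ≈ 0.9211, g(0.6) ≈ 0.3624, g(1) ≈ -0.4161, g(1.4) ≈ -0.9422, g(1.8) ≈ -0.8968, g(2.2) ≈ -0.3073, g(2.6) ≈ 0.4685, g(3) ≈ 0.9602.
T_10 = (Δx/2)·[g(x_0) + 2g(x_1) + ... + 2g(x_{9}) + g(x_10)].
Sum ≈ 0.2980.

0.2980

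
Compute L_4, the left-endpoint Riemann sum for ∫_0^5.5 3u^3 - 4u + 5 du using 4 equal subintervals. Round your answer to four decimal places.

368.1670

Δu = (5.5 − 0)/4 = 1.375.
Left endpoints: 0, 1.375, 2.75, 4.125.
f(0) = 5, f(1.375) = 3737/512, f(2.75) = 56.390625, f(4.125) = 101923/512.
Sum = Δu · [f(0) + f(1.375) + f(2.75) + f(4.125)].
Sum ≈ 368.1670.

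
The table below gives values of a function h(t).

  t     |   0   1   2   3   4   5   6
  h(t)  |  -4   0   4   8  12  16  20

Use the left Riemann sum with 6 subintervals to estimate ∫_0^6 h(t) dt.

36

Δt = 1.
Sum = 1·[(-4) + 0 + 4 + 8 + 12 + 16] = 36.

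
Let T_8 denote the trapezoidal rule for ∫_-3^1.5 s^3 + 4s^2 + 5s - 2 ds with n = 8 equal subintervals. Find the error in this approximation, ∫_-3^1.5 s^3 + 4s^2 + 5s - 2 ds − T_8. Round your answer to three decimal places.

Exact integral: ∫_-3^1.5 f(s) ds = -4.359375.
T_8 ≈ -3.94409.
Error ≈ -4.359375 − (-3.94409) ≈ -0.415.

-0.415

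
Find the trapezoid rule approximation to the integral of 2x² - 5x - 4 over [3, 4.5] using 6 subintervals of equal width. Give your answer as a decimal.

8.65625

Δx = (4.5 − 3)/6 = 0.25.
f(3) = -1, f(3.25) = 0.875, f(3.5) = 3, f(3.75) = 5.375, f(4) = 8, f(4.25) = 10.875, f(4.5) = 14.
T_6 = (Δx/2)·[f(x_0) + 2f(x_1) + ... + 2f(x_{5}) + f(x_6)].
Sum = 8.65625.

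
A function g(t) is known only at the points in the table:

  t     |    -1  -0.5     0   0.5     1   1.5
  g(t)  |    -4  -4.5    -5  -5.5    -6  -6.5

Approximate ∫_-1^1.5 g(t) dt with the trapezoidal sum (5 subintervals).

-13.125

Δt = 0.5.
T_5 = (0.5/2)·[(-4) + 2·(-4.5) + 2·(-5) + 2·(-5.5) + 2·(-6) + (-6.5)] = -13.125.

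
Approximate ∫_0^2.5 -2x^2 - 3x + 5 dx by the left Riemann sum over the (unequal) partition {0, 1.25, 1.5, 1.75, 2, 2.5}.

-1.3125

Subinterval widths: 1.25, 0.25, 0.25, 0.25, 0.5.
Left endpoints: 0, 1.25, 1.5, 1.75, 2.
f(0) = 5, f(1.25) = -1.875, f(1.5) = -4, f(1.75) = -6.375, f(2) = -9.
Sum = Σ Δx_i · f(x_i).
Sum = -1.3125.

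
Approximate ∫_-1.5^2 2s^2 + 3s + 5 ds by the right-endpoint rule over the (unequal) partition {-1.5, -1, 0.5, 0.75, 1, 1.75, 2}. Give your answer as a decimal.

34.125

Subinterval widths: 0.5, 1.5, 0.25, 0.25, 0.75, 0.25.
Right endpoints: -1, 0.5, 0.75, 1, 1.75, 2.
f(-1) = 4, f(0.5) = 7, f(0.75) = 8.375, f(1) = 10, f(1.75) = 16.375, f(2) = 19.
Sum = Σ Δs_i · f(s_i).
Sum = 34.125.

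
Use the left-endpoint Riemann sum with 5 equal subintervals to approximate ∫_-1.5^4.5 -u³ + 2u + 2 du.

Δu = (4.5 − (-1.5))/5 = 1.2.
Left endpoints: -1.5, -0.3, 0.9, 2.1, 3.3.
f(-1.5) = 2.375, f(-0.3) = 1.427, f(0.9) = 3.071, f(2.1) = -3.061, f(3.3) = -27.337.
Sum = Δu · [f(-1.5) + f(-0.3) + f(0.9) + f(2.1) + f(3.3)].
Sum = -28.23.

-28.23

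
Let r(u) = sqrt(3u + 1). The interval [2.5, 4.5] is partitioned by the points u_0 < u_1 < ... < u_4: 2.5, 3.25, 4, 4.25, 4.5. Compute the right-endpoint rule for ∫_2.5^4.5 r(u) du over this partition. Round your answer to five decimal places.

Subinterval widths: 0.75, 0.75, 0.25, 0.25.
Right endpoints: 3.25, 4, 4.25, 4.5.
r(3.25) ≈ 3.27872, r(4) ≈ 3.60555, r(4.25) ≈ 3.70810, r(4.5) ≈ 3.80789.
Sum = Σ Δu_i · r(u_i).
Sum ≈ 7.04220.

7.04220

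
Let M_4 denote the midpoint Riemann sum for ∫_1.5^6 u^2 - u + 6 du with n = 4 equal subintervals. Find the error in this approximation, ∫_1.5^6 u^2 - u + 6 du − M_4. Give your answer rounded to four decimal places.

0.4746

Exact integral: ∫_1.5^6 f(u) du = 81.
M_4 ≈ 80.525391.
Error ≈ 81 − 80.525391 ≈ 0.4746.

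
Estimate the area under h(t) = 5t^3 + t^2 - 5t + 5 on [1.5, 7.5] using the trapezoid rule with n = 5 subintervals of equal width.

Δt = (7.5 − 1.5)/5 = 1.2.
h(1.5) = 16.625, h(2.7) = 97.205, h(3.9) = 297.305, h(5.1) = 668.765, h(6.3) = 1263.425, h(7.5) = 2133.125.
T_5 = (Δt/2)·[h(t_0) + 2h(t_1) + ... + 2h(t_{4}) + h(t_5)].
Sum = 4081.89.

4081.89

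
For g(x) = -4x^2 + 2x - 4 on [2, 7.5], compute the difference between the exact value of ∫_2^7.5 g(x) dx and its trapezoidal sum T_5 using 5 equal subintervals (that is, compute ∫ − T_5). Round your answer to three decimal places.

Exact integral: ∫_2^7.5 g(x) dx ≈ -521.58333.
T_5 = -526.02.
Error ≈ -521.58333 − (-526.02) ≈ 4.437.

4.437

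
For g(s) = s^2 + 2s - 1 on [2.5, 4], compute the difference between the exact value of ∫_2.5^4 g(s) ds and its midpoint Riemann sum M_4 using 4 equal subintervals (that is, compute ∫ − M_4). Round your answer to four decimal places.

Exact integral: ∫_2.5^4 g(s) ds = 24.375.
M_4 ≈ 24.357422.
Error ≈ 24.375 − 24.357422 ≈ 0.0176.

0.0176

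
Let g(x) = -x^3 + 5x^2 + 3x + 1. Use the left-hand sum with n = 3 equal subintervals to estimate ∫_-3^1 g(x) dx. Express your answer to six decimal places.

Δx = (1 − (-3))/3 = 4/3.
Left endpoints: -3, -5/3, -1/3.
g(-3) = 64, g(-5/3) = 392/27, g(-1/3) = 16/27.
Sum = Δx · [g(-3) + g(-5/3) + g(-1/3)].
Sum ≈ 105.481481.

105.481481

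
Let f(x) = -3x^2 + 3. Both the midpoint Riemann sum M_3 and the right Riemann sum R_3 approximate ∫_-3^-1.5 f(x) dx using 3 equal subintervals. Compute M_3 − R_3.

M_3 = -19.03125.
R_3 = -14.25.
M_3 − R_3 = -4.78125.

-4.78125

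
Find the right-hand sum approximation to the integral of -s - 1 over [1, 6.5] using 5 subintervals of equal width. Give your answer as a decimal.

-29.15

Δs = (6.5 − 1)/5 = 1.1.
Right endpoints: 2.1, 3.2, 4.3, 5.4, 6.5.
f(2.1) = -3.1, f(3.2) = -4.2, f(4.3) = -5.3, f(5.4) = -6.4, f(6.5) = -7.5.
Sum = Δs · [f(2.1) + f(3.2) + f(4.3) + f(5.4) + f(6.5)].
Sum = -29.15.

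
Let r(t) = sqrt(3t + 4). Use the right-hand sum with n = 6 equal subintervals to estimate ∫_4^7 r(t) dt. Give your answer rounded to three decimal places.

13.804

Δt = (7 − 4)/6 = 0.5.
Right endpoints: 4.5, 5, 5.5, 6, 6.5, 7.
r(4.5) ≈ 4.183, r(5) ≈ 4.359, r(5.5) ≈ 4.528, r(6) ≈ 4.690, r(6.5) ≈ 4.848, r(7) ≈ 5.000.
Sum = Δt · [r(4.5) + r(5) + r(5.5) + ...].
Sum ≈ 13.804.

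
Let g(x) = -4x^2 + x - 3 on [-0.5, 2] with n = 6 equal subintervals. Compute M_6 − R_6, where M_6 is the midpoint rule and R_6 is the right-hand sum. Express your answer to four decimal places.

3.0382

M_6 ≈ -16.313657.
R_6 ≈ -19.351852.
M_6 − R_6 ≈ 3.0382.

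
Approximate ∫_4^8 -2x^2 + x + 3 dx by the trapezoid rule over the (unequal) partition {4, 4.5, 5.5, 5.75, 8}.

Subinterval widths: 0.5, 1, 0.25, 2.25.
f(4) = -25, f(4.5) = -33, f(5.5) = -52, f(5.75) = -57.375, f(8) = -117.
On each subinterval the trapezoid contributes (Δx_i/2)·[f(x_{i-1}) + f(x_i)].
Sum = -266.84375.

-266.84375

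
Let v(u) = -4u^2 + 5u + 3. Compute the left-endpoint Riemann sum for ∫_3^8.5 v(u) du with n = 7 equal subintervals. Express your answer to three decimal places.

-521.883

Δu = (8.5 − 3)/7 = 11/14.
Left endpoints: 3, 53/14, 32/7, 75/14, 43/7, 97/14, 54/7.
v(3) = -18, v(53/14) = -3469/98, v(32/7) = -2829/49, v(75/14) = -8331/98, v(43/7) = -5744/49, v(97/14) = -15129/98, v(54/7) = -9627/49.
Sum = Δu · [v(3) + v(53/14) + v(32/7) + ...].
Sum ≈ -521.883.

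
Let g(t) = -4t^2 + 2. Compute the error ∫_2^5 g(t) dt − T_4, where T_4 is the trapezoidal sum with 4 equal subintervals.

1.125

Exact integral: ∫_2^5 g(t) dt = -150.
T_4 = -151.125.
Error = -150 − (-151.125) = 1.125.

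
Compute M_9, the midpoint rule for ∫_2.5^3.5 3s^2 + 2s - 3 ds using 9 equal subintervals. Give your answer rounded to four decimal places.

30.2469

Δs = (3.5 − 2.5)/9 = 1/9.
Midpoints: 23/9, 8/3, 25/9, 26/9, 3, 28/9, 29/9, 10/3, 31/9.
f(23/9) = 586/27, f(8/3) = 71/3, f(25/9) = 694/27, f(26/9) = 751/27, f(3) = 30, f(28/9) = 871/27, f(29/9) = 934/27, f(10/3) = 37, f(31/9) = 1066/27.
Sum = Δs · [f(23/9) + f(8/3) + f(25/9) + ...].
Sum ≈ 30.2469.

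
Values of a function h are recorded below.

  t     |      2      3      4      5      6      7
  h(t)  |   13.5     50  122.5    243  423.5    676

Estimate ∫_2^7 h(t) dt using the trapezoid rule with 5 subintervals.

1183.75

Δt = 1.
T_5 = (1/2)·[13.5 + 2·50 + 2·122.5 + 2·243 + 2·423.5 + 676] = 1183.75.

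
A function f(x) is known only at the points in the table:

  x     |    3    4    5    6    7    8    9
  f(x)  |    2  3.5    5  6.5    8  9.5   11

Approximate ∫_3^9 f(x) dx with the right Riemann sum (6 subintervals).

Δx = 1.
Sum = 1·[3.5 + 5 + 6.5 + 8 + 9.5 + 11] = 43.5.

43.5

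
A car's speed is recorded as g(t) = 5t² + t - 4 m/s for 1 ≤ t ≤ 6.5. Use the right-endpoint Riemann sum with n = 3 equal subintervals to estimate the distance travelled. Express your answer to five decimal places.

664.17593

Δt = (6.5 − 1)/3 = 11/6.
Right endpoints: 17/6, 14/3, 6.5.
g(17/6) = 1403/36, g(14/3) = 986/9, g(6.5) = 213.75.
Sum = Δt · [g(17/6) + g(14/3) + g(6.5)].
Sum ≈ 664.17593.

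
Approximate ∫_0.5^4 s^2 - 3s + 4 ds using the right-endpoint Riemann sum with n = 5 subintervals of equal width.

Δs = (4 − 0.5)/5 = 0.7.
Right endpoints: 1.2, 1.9, 2.6, 3.3, 4.
f(1.2) = 1.84, f(1.9) = 1.91, f(2.6) = 2.96, f(3.3) = 4.99, f(4) = 8.
Sum = Δs · [f(1.2) + f(1.9) + f(2.6) + f(3.3) + f(4)].
Sum = 13.79.

13.79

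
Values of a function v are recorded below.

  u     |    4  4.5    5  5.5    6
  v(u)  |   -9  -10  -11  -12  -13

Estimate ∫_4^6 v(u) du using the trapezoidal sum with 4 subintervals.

-22

Δu = 0.5.
T_4 = (0.5/2)·[(-9) + 2·(-10) + 2·(-11) + 2·(-12) + (-13)] = -22.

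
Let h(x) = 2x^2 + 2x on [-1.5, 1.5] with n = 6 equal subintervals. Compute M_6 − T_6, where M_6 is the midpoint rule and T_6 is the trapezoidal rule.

-0.375

M_6 = 4.375.
T_6 = 4.75.
M_6 − T_6 = -0.375.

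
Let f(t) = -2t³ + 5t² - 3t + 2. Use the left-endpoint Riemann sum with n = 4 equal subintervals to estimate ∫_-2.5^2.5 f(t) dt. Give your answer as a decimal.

Δt = (2.5 − (-2.5))/4 = 1.25.
Left endpoints: -2.5, -1.25, 0, 1.25.
f(-2.5) = 72, f(-1.25) = 17.46875, f(0) = 2, f(1.25) = 2.15625.
Sum = Δt · [f(-2.5) + f(-1.25) + f(0) + f(1.25)].
Sum = 117.03125.

117.03125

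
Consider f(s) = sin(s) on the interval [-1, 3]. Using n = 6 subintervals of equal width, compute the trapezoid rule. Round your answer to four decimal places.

1.4732

Δs = (3 − (-1))/6 = 2/3.
f(-1) ≈ -0.8415, f(-1/3) ≈ -0.3272, f(1/3) ≈ 0.3272, f(1) ≈ 0.8415, f(5/3) ≈ 0.9954, f(7/3) ≈ 0.7231, f(3) ≈ 0.1411.
T_6 = (Δs/2)·[f(s_0) + 2f(s_1) + ... + 2f(s_{5}) + f(s_6)].
Sum ≈ 1.4732.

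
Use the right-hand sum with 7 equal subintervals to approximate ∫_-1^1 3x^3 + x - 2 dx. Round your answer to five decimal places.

Δx = (1 − (-1))/7 = 2/7.
Right endpoints: -5/7, -3/7, -1/7, 1/7, 3/7, 5/7, 1.
f(-5/7) = -1306/343, f(-3/7) = -914/343, f(-1/7) = -738/343, f(1/7) = -634/343, f(3/7) = -458/343, f(5/7) = -66/343, f(1) = 2.
Sum = Δx · [f(-5/7) + f(-3/7) + f(-1/7) + ...].
Sum ≈ -2.85714.

-2.85714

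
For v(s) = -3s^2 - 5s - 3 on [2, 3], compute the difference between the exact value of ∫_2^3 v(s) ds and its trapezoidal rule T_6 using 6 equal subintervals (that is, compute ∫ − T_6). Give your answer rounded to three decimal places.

0.014

Exact integral: ∫_2^3 v(s) ds = -34.5.
T_6 ≈ -34.51389.
Error ≈ -34.5 − (-34.51389) ≈ 0.014.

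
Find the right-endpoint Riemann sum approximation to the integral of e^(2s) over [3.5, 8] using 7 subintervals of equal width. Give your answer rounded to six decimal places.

Δs = (8 − 3.5)/7 = 9/14.
Right endpoints: 29/7, 67/14, 38/7, 85/14, 47/7, 103/14, 8.
f(29/7) ≈ 3966.797153, f(67/14) ≈ 14348.900118, f(38/7) ≈ 51903.570219, f(85/14) ≈ 187748.230132, f(47/7) ≈ 679132.432872, f(103/14) ≈ 2456592.326081, f(8) ≈ 8886110.520508.
Sum = Δs · [f(29/7) + f(67/14) + f(38/7) + ...].
Sum ≈ 7894158.928126.

7894158.928126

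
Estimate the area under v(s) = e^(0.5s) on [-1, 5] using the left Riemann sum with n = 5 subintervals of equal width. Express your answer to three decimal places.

Δs = (5 − (-1))/5 = 1.2.
Left endpoints: -1, 0.2, 1.4, 2.6, 3.8.
v(-1) ≈ 0.607, v(0.2) ≈ 1.105, v(1.4) ≈ 2.014, v(2.6) ≈ 3.669, v(3.8) ≈ 6.686.
Sum = Δs · [v(-1) + v(0.2) + v(1.4) + v(2.6) + v(3.8)].
Sum ≈ 16.897.

16.897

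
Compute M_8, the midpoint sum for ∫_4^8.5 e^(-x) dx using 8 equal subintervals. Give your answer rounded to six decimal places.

Δx = (8.5 − 4)/8 = 0.5625.
Midpoints: 4.28125, 4.84375, 5.40625, 5.96875, 6.53125, 7.09375, 7.65625, 8.21875.
f(4.28125) ≈ 0.013825, f(4.84375) ≈ 0.007877, f(5.40625) ≈ 0.004488, f(5.96875) ≈ 0.002557, f(6.53125) ≈ 0.001457, f(7.09375) ≈ 0.000830, f(7.65625) ≈ 0.000473, f(8.21875) ≈ 0.000270.
Sum = Δx · [f(4.28125) + f(4.84375) + f(5.40625) + ...].
Sum ≈ 0.017876.

0.017876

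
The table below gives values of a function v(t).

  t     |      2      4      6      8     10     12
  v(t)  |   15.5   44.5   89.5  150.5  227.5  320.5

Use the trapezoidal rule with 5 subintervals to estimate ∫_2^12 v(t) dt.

1360

Δt = 2.
T_5 = (2/2)·[15.5 + 2·44.5 + 2·89.5 + 2·150.5 + 2·227.5 + 320.5] = 1360.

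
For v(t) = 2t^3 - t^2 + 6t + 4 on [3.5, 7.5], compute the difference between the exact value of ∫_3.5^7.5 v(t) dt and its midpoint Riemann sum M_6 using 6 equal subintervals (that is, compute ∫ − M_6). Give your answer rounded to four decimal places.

Exact integral: ∫_3.5^7.5 v(t) dt ≈ 1528.666667.
M_6 ≈ 1523.925926.
Error ≈ 1528.666667 − 1523.925926 ≈ 4.7407.

4.7407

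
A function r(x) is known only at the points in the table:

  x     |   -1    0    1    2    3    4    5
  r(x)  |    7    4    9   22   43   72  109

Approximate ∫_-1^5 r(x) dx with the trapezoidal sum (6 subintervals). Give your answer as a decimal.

Δx = 1.
T_6 = (1/2)·[7 + 2·4 + 2·9 + 2·22 + 2·43 + 2·72 + 109] = 208.

208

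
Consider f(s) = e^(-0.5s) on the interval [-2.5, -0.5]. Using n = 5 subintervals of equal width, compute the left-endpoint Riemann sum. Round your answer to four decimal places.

Δs = (-0.5 − (-2.5))/5 = 0.4.
Left endpoints: -2.5, -2.1, -1.7, -1.3, -0.9.
f(-2.5) ≈ 3.4903, f(-2.1) ≈ 2.8577, f(-1.7) ≈ 2.3396, f(-1.3) ≈ 1.9155, f(-0.9) ≈ 1.5683.
Sum = Δs · [f(-2.5) + f(-2.1) + f(-1.7) + f(-1.3) + f(-0.9)].
Sum ≈ 4.8686.

4.8686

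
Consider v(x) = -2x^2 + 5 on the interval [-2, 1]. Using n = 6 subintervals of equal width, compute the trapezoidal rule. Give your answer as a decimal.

Δx = (1 − (-2))/6 = 0.5.
v(-2) = -3, v(-1.5) = 0.5, v(-1) = 3, v(-0.5) = 4.5, v(0) = 5, v(0.5) = 4.5, v(1) = 3.
T_6 = (Δx/2)·[v(x_0) + 2v(x_1) + ... + 2v(x_{5}) + v(x_6)].
Sum = 8.75.

8.75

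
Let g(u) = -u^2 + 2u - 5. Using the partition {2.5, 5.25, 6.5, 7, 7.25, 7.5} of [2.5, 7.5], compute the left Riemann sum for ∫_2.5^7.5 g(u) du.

Subinterval widths: 2.75, 1.25, 0.5, 0.25, 0.25.
Left endpoints: 2.5, 5.25, 6.5, 7, 7.25.
g(2.5) = -6.25, g(5.25) = -22.0625, g(6.5) = -34.25, g(7) = -40, g(7.25) = -43.0625.
Sum = Σ Δu_i · g(u_i).
Sum = -82.65625.

-82.65625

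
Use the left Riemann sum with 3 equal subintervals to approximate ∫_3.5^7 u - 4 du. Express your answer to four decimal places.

Δu = (7 − 3.5)/3 = 7/6.
Left endpoints: 3.5, 14/3, 35/6.
f(3.5) = -0.5, f(14/3) = 2/3, f(35/6) = 11/6.
Sum = Δu · [f(3.5) + f(14/3) + f(35/6)].
Sum ≈ 2.3333.

2.3333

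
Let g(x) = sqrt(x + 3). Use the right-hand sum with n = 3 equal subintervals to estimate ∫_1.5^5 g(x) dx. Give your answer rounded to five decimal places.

9.12680

Δx = (5 − 1.5)/3 = 7/6.
Right endpoints: 8/3, 23/6, 5.
g(8/3) ≈ 2.38048, g(23/6) ≈ 2.61406, g(5) ≈ 2.82843.
Sum = Δx · [g(8/3) + g(23/6) + g(5)].
Sum ≈ 9.12680.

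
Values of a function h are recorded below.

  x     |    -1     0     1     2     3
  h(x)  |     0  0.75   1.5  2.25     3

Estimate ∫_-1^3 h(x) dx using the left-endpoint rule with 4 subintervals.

4.5

Δx = 1.
Sum = 1·[0 + 0.75 + 1.5 + 2.25] = 4.5.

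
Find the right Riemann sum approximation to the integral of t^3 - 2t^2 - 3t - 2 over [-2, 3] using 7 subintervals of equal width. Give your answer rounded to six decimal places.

-21.224490

Δt = (3 − (-2))/7 = 5/7.
Right endpoints: -9/7, -4/7, 1/7, 6/7, 11/7, 16/7, 3.
f(-9/7) = -1226/343, f(-4/7) = -386/343, f(1/7) = -846/343, f(6/7) = -1856/343, f(11/7) = -2666/343, f(16/7) = -2526/343, f(3) = -2.
Sum = Δt · [f(-9/7) + f(-4/7) + f(1/7) + ...].
Sum ≈ -21.224490.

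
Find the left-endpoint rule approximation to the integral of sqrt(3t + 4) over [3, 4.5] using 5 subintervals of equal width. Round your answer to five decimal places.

Δt = (4.5 − 3)/5 = 0.3.
Left endpoints: 3, 3.3, 3.6, 3.9, 4.2.
f(3) ≈ 3.60555, f(3.3) ≈ 3.72827, f(3.6) ≈ 3.84708, f(3.9) ≈ 3.96232, f(4.2) ≈ 4.07431.
Sum = Δt · [f(3) + f(3.3) + f(3.6) + f(3.9) + f(4.2)].
Sum ≈ 5.76526.

5.76526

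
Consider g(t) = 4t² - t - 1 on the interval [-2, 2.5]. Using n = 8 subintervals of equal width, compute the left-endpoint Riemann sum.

Δt = (2.5 − (-2))/8 = 0.5625.
Left endpoints: -2, -1.4375, -0.875, -0.3125, 0.25, 0.8125, 1.375, 1.9375.
g(-2) = 17, g(-1.4375) = 8.703125, g(-0.875) = 2.9375, g(-0.3125) = -0.296875, g(0.25) = -1, g(0.8125) = 0.828125, g(1.375) = 5.1875, g(1.9375) = 12.078125.
Sum = Δt · [g(-2) + g(-1.4375) + g(-0.875) + ...].
Sum = 25.55859375.

25.55859375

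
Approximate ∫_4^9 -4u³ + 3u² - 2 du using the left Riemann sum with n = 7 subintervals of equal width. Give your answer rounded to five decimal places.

-4801.53061

Δu = (9 − 4)/7 = 5/7.
Left endpoints: 4, 33/7, 38/7, 43/7, 48/7, 53/7, 58/7.
f(4) = -210, f(33/7) = -121565/343, f(38/7) = -189850/343, f(43/7) = -279885/343, f(48/7) = -394670/343, f(53/7) = -537205/343, f(58/7) = -710490/343.
Sum = Δu · [f(4) + f(33/7) + f(38/7) + ...].
Sum ≈ -4801.53061.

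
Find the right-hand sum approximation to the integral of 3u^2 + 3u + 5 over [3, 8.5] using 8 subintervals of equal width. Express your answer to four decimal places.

781.6982

Δu = (8.5 − 3)/8 = 0.6875.
Right endpoints: 3.6875, 4.375, 5.0625, 5.75, 6.4375, 7.125, 7.8125, 8.5.
f(3.6875) = 56.85546875, f(4.375) = 75.546875, f(5.0625) = 97.07421875, f(5.75) = 121.4375, f(6.4375) = 148.63671875, f(7.125) = 178.671875, f(7.8125) = 211.54296875, f(8.5) = 247.25.
Sum = Δu · [f(3.6875) + f(4.375) + f(5.0625) + ...].
Sum ≈ 781.6982.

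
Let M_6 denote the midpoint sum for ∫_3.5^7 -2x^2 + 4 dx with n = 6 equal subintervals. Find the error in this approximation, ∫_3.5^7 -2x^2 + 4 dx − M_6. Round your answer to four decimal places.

-0.1985

Exact integral: ∫_3.5^7 f(x) dx ≈ -186.083333.
M_6 ≈ -185.884838.
Error ≈ -186.083333 − (-185.884838) ≈ -0.1985.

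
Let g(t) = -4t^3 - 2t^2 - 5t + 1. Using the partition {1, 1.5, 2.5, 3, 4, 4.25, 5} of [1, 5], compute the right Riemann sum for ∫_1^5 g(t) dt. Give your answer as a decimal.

Subinterval widths: 0.5, 1, 0.5, 1, 0.25, 0.75.
Right endpoints: 1.5, 2.5, 3, 4, 4.25, 5.
g(1.5) = -24.5, g(2.5) = -86.5, g(3) = -140, g(4) = -307, g(4.25) = -363.4375, g(5) = -574.
Sum = Σ Δt_i · g(t_i).
Sum = -997.109375.

-997.109375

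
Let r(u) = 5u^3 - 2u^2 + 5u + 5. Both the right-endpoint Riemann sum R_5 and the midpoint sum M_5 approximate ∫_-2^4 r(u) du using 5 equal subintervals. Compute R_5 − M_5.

247.68

R_5 = 550.32.
M_5 = 302.64.
R_5 − M_5 = 247.68.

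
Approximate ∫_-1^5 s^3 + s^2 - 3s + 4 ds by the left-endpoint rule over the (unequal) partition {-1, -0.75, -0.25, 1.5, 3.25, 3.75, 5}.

Subinterval widths: 0.25, 0.5, 1.75, 1.75, 0.5, 1.25.
Left endpoints: -1, -0.75, -0.25, 1.5, 3.25, 3.75.
f(-1) = 7, f(-0.75) = 6.390625, f(-0.25) = 4.796875, f(1.5) = 5.125, f(3.25) = 39.140625, f(3.75) = 59.546875.
Sum = Σ Δs_i · f(s_i).
Sum = 116.3125.

116.3125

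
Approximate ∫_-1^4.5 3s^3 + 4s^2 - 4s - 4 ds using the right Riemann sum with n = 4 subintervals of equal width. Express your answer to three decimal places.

631.179

Δs = (4.5 − (-1))/4 = 1.375.
Right endpoints: 0.375, 1.75, 3.125, 4.5.
f(0.375) = -2447/512, f(1.75) = 17.328125, f(3.125) = 58427/512, f(4.5) = 332.375.
Sum = Δs · [f(0.375) + f(1.75) + f(3.125) + f(4.5)].
Sum ≈ 631.179.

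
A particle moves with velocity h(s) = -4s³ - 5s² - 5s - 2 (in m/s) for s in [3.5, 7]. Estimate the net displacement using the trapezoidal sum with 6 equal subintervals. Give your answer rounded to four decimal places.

Δs = (7 − 3.5)/6 = 7/12.
h(3.5) = -252.25, h(49/12) = -40837/108, h(14/3) = -14600/27, h(5.25) = -744.875, h(35/6) = -107491/108, h(77/12) = -35012/27, h(7) = -1654.
T_6 = (Δs/2)·[h(s_0) + 2h(s_1) + ... + 2h(s_{5}) + h(s_6)].
Sum ≈ -2863.5185.

-2863.5185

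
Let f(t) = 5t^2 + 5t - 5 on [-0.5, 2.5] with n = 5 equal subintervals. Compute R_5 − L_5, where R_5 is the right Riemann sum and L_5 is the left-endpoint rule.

27

R_5 = 40.65.
L_5 = 13.65.
R_5 − L_5 = 27.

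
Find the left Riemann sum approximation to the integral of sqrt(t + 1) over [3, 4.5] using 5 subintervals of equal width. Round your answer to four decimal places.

Δt = (4.5 − 3)/5 = 0.3.
Left endpoints: 3, 3.3, 3.6, 3.9, 4.2.
f(3) ≈ 2.0000, f(3.3) ≈ 2.0736, f(3.6) ≈ 2.1448, f(3.9) ≈ 2.2136, f(4.2) ≈ 2.2804.
Sum = Δt · [f(3) + f(3.3) + f(3.6) + f(3.9) + f(4.2)].
Sum ≈ 3.2137.

3.2137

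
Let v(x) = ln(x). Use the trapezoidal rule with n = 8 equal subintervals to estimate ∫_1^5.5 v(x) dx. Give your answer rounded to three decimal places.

Δx = (5.5 − 1)/8 = 0.5625.
v(1) ≈ 0.000, v(1.5625) ≈ 0.446, v(2.125) ≈ 0.754, v(2.6875) ≈ 0.989, v(3.25) ≈ 1.179, v(3.8125) ≈ 1.338, v(4.375) ≈ 1.476, v(4.9375) ≈ 1.597, v(5.5) ≈ 1.705.
T_8 = (Δx/2)·[v(x_0) + 2v(x_1) + ... + 2v(x_{7}) + v(x_8)].
Sum ≈ 4.855.

4.855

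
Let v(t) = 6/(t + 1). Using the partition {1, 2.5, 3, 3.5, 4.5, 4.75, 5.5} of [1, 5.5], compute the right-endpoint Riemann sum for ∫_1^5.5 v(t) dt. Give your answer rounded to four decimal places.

6.0322

Subinterval widths: 1.5, 0.5, 0.5, 1, 0.25, 0.75.
Right endpoints: 2.5, 3, 3.5, 4.5, 4.75, 5.5.
v(2.5) = 12/7, v(3) = 1.5, v(3.5) = 4/3, v(4.5) = 12/11, v(4.75) = 24/23, v(5.5) = 12/13.
Sum = Σ Δt_i · v(t_i).
Sum ≈ 6.0322.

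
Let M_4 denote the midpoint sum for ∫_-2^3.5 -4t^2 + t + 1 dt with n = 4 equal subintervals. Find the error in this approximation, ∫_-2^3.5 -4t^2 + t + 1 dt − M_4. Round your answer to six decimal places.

-3.466146

Exact integral: ∫_-2^3.5 f(t) dt ≈ -58.20833333.
M_4 = -54.7421875.
Error ≈ -58.20833333 − (-54.7421875) ≈ -3.466146.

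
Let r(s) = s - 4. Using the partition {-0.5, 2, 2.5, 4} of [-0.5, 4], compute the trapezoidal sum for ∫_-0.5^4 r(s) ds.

Subinterval widths: 2.5, 0.5, 1.5.
r(-0.5) = -4.5, r(2) = -2, r(2.5) = -1.5, r(4) = 0.
On each subinterval the trapezoid contributes (Δs_i/2)·[r(s_{i-1}) + r(s_i)].
Sum = -10.125.

-10.125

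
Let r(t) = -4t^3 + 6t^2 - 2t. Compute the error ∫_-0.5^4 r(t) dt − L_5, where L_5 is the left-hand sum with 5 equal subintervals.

Exact integral: ∫_-0.5^4 r(t) dt = -143.4375.
L_5 = -75.6.
Error = -143.4375 − (-75.6) = -67.8375.

-67.8375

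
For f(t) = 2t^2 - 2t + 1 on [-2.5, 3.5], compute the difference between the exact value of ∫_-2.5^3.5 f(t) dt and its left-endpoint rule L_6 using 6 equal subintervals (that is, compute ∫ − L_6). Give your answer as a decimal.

-2

Exact integral: ∫_-2.5^3.5 f(t) dt = 39.
L_6 = 41.
Error = 39 − 41 = -2.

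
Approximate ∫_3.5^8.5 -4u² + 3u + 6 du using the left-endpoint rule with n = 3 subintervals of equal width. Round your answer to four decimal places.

-463.4259

Δu = (8.5 − 3.5)/3 = 5/3.
Left endpoints: 3.5, 31/6, 41/6.
f(3.5) = -32.5, f(31/6) = -1535/18, f(41/6) = -2885/18.
Sum = Δu · [f(3.5) + f(31/6) + f(41/6)].
Sum ≈ -463.4259.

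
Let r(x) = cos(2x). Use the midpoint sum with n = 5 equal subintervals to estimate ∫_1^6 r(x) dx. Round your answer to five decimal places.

-0.85913

Δx = (6 − 1)/5 = 1.
Midpoints: 1.5, 2.5, 3.5, 4.5, 5.5.
r(1.5) ≈ -0.98999, r(2.5) ≈ 0.28366, r(3.5) ≈ 0.75390, r(4.5) ≈ -0.91113, r(5.5) ≈ 0.00443.
Sum = Δx · [r(1.5) + r(2.5) + r(3.5) + r(4.5) + r(5.5)].
Sum ≈ -0.85913.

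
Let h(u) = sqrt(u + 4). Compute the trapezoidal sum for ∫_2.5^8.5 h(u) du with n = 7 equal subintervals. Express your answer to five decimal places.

18.41156

Δu = (8.5 − 2.5)/7 = 6/7.
h(2.5) ≈ 2.54951, h(47/14) ≈ 2.71241, h(59/14) ≈ 2.86606, h(71/14) ≈ 3.01188, h(83/14) ≈ 3.15096, h(95/14) ≈ 3.28416, h(107/14) ≈ 3.41216, h(8.5) ≈ 3.53553.
T_7 = (Δu/2)·[h(u_0) + 2h(u_1) + ... + 2h(u_{6}) + h(u_7)].
Sum ≈ 18.41156.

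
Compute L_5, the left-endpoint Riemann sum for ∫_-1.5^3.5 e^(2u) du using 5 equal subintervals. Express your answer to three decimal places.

Δu = (3.5 − (-1.5))/5 = 1.
Left endpoints: -1.5, -0.5, 0.5, 1.5, 2.5.
f(-1.5) ≈ 0.050, f(-0.5) ≈ 0.368, f(0.5) ≈ 2.718, f(1.5) ≈ 20.086, f(2.5) ≈ 148.413.
Sum = Δu · [f(-1.5) + f(-0.5) + f(0.5) + f(1.5) + f(2.5)].
Sum ≈ 171.635.

171.635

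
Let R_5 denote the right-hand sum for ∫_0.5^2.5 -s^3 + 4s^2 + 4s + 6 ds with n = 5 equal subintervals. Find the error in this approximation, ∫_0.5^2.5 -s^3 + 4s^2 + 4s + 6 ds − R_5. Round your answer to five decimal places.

-3.27333

Exact integral: ∫_0.5^2.5 f(s) ds ≈ 34.9166667.
R_5 = 38.19.
Error ≈ 34.9166667 − 38.19 ≈ -3.27333.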